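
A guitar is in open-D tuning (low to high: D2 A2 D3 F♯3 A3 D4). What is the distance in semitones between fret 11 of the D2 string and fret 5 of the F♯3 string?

10 semitones

D2 at fret 11 → C♯3 (MIDI 49); F♯3 at fret 5 → B3 (MIDI 59).
49 − 59 = -10, so the two pitches are 10 semitones apart, with B3 the higher.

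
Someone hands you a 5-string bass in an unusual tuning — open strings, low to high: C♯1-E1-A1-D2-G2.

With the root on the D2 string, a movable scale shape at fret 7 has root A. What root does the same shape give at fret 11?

Moving from fret 7 to fret 11 shifts the root by 4 semitones.
A up 4 semitones is C♯.

C♯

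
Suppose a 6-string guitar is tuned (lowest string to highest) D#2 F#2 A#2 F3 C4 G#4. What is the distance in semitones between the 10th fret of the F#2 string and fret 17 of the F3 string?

F#2 at fret 10 → E3 (MIDI 52); F3 at fret 17 → A#4 (MIDI 70).
52 − 70 = -18, so the two pitches are 18 semitones apart, with A#4 the higher.

18 semitones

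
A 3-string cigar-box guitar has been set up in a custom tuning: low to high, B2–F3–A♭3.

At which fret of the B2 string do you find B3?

12

B3 is 12 semitones above the open B2 (B–C–Db–D–…–A–Bb–B), so it sits at fret 12.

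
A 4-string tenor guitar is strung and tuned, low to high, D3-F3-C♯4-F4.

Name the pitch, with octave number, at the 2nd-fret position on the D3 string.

The open D3 string plus 2 semitones: D–D#–E.
No B→C boundary is crossed, so the octave stays at 3.

E3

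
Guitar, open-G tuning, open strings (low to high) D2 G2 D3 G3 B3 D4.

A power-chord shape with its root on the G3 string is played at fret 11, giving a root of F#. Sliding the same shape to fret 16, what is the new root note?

Moving from fret 11 to fret 16 shifts the root by 5 semitones.
F# up 5 semitones is B.

B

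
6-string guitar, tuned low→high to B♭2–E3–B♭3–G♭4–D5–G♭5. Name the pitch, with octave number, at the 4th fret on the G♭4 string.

The open G♭4 string plus 4 semitones: Gb–G–Ab–A–Bb.
No B→C boundary is crossed, so the octave stays at 4.
(Equivalently spelled A♯4.)

B♭4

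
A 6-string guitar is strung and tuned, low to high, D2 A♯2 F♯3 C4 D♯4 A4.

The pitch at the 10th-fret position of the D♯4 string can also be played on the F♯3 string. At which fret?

19

D♯4 at fret 10 is D♯4 + 10 semitones = C♯5.
The open F♯3 string is 9 semitones below the open D♯4, so the same pitch on the F♯3 string lies at fret 10 + 9 = 19.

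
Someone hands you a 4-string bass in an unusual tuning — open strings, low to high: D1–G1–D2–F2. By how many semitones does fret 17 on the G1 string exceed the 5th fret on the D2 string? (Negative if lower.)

G1 at fret 17 → C3 (MIDI 48); D2 at fret 5 → G2 (MIDI 43).
48 − 43 = 5, so the two pitches are 5 semitones apart.

5 semitones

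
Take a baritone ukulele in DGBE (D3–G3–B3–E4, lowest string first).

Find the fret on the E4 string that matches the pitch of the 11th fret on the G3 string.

G3 at fret 11 is G3 + 11 semitones = F#4.
The open E4 string is 9 semitones above the open G3, so the same pitch on the E4 string lies at fret 11 − 9 = 2.

2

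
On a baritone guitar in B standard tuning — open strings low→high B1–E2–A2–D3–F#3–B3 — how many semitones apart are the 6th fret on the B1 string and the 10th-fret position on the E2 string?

9 semitones

B1 at fret 6 → F2 (MIDI 41); E2 at fret 10 → D3 (MIDI 50).
41 − 50 = -9, so the two pitches are 9 semitones apart, with D3 the higher.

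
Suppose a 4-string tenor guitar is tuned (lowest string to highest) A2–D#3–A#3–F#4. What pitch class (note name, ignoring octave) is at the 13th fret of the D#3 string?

Each fret is one semitone, so D#3 + 13 = E.

E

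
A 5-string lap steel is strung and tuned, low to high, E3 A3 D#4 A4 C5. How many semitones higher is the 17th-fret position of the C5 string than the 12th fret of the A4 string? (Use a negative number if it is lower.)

C5 at fret 17 → F6 (MIDI 89); A4 at fret 12 → A5 (MIDI 81).
89 − 81 = 8, so the two pitches are 8 semitones apart.

8 semitones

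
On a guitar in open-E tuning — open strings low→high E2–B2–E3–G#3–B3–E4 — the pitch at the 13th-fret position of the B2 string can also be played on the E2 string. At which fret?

20

B2 at fret 13 is B2 + 13 semitones = C4.
The open E2 string is 7 semitones below the open B2, so the same pitch on the E2 string lies at fret 13 + 7 = 20.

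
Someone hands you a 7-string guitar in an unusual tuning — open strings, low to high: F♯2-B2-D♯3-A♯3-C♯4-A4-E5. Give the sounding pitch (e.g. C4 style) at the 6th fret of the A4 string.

Each fret is one semitone, so A4 + 6 = D♯5.
(Equivalently spelled E♭5.)

D♯5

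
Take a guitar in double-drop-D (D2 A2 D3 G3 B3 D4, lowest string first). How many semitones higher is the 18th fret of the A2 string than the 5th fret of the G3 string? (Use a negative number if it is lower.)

3 semitones

A2 at fret 18 → D#4 (MIDI 63); G3 at fret 5 → C4 (MIDI 60).
63 − 60 = 3, so the two pitches are 3 semitones apart.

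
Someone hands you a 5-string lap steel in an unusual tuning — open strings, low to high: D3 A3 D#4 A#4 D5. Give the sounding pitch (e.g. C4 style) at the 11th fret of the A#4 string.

A5

A#4 is MIDI 70. Adding 11 gives 81, which is A5.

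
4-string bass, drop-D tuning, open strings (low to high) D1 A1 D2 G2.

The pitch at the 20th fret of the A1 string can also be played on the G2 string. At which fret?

10

A1 at fret 20 is A1 + 20 semitones = F3.
The open G2 string is 10 semitones above the open A1, so the same pitch on the G2 string lies at fret 20 − 10 = 10.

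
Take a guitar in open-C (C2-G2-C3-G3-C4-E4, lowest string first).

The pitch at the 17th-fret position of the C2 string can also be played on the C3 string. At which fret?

5

Fret 17 on C2 is MIDI 36 + 17 = 53 (F3). On the C3 string (open MIDI 48), that pitch is 53 − 48 = fret 5.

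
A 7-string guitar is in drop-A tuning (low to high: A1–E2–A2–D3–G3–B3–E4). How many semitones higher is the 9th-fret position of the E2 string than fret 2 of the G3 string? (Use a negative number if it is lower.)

E2 at fret 9 → C#3 (MIDI 49); G3 at fret 2 → A3 (MIDI 57).
49 − 57 = -8, so the two pitches are 8 semitones apart.

-8 semitones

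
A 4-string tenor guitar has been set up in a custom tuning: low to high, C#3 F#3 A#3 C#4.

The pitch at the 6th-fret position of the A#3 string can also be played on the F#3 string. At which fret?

A#3 at fret 6 is A#3 + 6 semitones = E4.
The open F#3 string is 4 semitones below the open A#3, so the same pitch on the F#3 string lies at fret 6 + 4 = 10.

10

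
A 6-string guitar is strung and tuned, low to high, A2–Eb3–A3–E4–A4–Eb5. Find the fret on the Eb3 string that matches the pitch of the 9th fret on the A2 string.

A2 at fret 9 is A2 + 9 semitones = Gb3.
The open Eb3 string is 6 semitones above the open A2, so the same pitch on the Eb3 string lies at fret 9 − 6 = 3.

3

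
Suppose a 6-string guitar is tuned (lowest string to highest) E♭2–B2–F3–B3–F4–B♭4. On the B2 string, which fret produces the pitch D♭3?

D♭3 is 2 semitones above the open B2 (B–C–Db), so it sits at fret 2.

2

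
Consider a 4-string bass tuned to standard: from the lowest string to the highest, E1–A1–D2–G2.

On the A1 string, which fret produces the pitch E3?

19

E3 is 19 semitones above the open A1 (A–A#–B–C–…–D–D#–E), so it sits at fret 19.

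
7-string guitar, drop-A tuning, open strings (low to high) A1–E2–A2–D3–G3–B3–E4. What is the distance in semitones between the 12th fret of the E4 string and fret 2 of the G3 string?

E4 at fret 12 → E5 (MIDI 76); G3 at fret 2 → A3 (MIDI 57).
76 − 57 = 19, so the two pitches are 19 semitones apart, with E5 the higher.

19 semitones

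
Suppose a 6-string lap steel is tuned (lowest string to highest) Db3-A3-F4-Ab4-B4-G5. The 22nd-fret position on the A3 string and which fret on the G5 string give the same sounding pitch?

0

A3 at fret 22 is A3 + 22 semitones = G5.
The open G5 string is 22 semitones above the open A3, so the same pitch on the G5 string lies at fret 22 − 22 = 0.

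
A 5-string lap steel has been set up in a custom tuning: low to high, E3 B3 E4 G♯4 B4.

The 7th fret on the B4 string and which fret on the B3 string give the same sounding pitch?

Fret 7 on B4 is MIDI 71 + 7 = 78 (F♯5). On the B3 string (open MIDI 59), that pitch is 78 − 59 = fret 19.

19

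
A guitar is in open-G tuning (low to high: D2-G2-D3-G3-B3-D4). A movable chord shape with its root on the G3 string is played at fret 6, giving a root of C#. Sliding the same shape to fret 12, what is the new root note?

G

Moving from fret 6 to fret 12 shifts the root by 6 semitones.
C# up 6 semitones is G.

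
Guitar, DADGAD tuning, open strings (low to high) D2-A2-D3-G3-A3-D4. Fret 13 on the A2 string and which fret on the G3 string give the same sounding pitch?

Fret 13 on A2 is MIDI 45 + 13 = 58 (A#3). On the G3 string (open MIDI 55), that pitch is 58 − 55 = fret 3.

3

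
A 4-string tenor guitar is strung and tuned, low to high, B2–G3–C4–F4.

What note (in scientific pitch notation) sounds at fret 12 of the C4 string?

C5

The open C4 string plus 12 semitones: C–Db–D–Eb–…–Bb–B–C.
The walk passes from B into C once, so the octave number goes from 4 to 5.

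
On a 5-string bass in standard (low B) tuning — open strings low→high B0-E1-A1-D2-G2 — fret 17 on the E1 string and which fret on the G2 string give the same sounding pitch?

2

Fret 17 on E1 is MIDI 28 + 17 = 45 (A2). On the G2 string (open MIDI 43), that pitch is 45 − 43 = fret 2.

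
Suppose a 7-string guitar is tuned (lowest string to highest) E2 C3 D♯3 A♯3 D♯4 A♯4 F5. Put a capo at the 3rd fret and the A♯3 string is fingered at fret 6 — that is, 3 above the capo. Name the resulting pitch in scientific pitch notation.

E4

The capo raises the open A♯3 by 3 semitones to C♯4; fretting 3 more gives A♯3 + 3 + 3 = A♯3 + 6 semitones = E4.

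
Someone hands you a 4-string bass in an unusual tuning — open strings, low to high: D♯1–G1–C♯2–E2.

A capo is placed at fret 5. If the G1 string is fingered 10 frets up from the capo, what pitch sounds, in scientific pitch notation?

The capo raises the open G1 by 5 semitones to C2; fretting 10 more gives G1 + 5 + 10 = G1 + 15 semitones = A♯2.

A♯2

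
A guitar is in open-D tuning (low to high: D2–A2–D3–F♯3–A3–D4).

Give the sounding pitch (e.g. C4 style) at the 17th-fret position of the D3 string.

G4

Each fret is one semitone, so D3 + 17 = G4.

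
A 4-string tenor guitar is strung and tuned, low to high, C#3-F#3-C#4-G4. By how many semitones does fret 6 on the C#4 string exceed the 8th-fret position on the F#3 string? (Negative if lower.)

5 semitones

C#4 at fret 6 → G4 (MIDI 67); F#3 at fret 8 → D4 (MIDI 62).
67 − 62 = 5, so the two pitches are 5 semitones apart.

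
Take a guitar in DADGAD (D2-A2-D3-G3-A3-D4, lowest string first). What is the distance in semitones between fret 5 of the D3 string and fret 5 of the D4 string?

12 semitones

D3 at fret 5 → G3 (MIDI 55); D4 at fret 5 → G4 (MIDI 67).
55 − 67 = -12, so the two pitches are 12 semitones apart, with G4 the higher.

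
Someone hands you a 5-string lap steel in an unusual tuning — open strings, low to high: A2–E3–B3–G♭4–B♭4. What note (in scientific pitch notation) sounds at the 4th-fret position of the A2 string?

D♭3

The open A2 string plus 4 semitones: A–Bb–B–C–Db.
The walk passes from B into C once, so the octave number goes from 2 to 3.
(Equivalently spelled C♯3.)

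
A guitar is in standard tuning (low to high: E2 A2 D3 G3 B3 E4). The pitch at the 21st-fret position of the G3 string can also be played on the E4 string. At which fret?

G3 at fret 21 is G3 + 21 semitones = E5.
The open E4 string is 9 semitones above the open G3, so the same pitch on the E4 string lies at fret 21 − 9 = 12.

12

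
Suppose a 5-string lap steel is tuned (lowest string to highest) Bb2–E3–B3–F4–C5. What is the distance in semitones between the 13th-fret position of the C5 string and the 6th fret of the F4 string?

14 semitones

C5 at fret 13 → Db6 (MIDI 85); F4 at fret 6 → B4 (MIDI 71).
85 − 71 = 14, so the two pitches are 14 semitones apart, with Db6 the higher.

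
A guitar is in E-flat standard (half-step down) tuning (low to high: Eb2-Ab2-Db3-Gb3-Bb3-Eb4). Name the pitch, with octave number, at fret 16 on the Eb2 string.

Each fret is one semitone, so Eb2 + 16 = G3.

G3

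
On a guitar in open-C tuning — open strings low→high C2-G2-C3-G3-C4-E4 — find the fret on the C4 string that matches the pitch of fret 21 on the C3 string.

C3 at fret 21 is C3 + 21 semitones = A4.
The open C4 string is 12 semitones above the open C3, so the same pitch on the C4 string lies at fret 21 − 12 = 9.

9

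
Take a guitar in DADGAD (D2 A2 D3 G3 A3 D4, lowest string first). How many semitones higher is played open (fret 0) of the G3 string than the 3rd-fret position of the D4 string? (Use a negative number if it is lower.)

-10 semitones

G3 at fret 0 → G3 (MIDI 55); D4 at fret 3 → F4 (MIDI 65).
55 − 65 = -10, so the two pitches are 10 semitones apart.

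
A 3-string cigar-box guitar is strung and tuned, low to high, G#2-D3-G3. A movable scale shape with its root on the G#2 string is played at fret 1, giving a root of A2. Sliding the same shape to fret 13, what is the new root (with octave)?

Moving from fret 1 to fret 13 shifts the root by 12 semitones.
A2 up 12 semitones is A3.

A3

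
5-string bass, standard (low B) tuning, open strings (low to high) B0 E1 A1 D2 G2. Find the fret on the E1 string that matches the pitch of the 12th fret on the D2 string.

Fret 12 on D2 is MIDI 38 + 12 = 50 (D3). On the E1 string (open MIDI 28), that pitch is 50 − 28 = fret 22.

22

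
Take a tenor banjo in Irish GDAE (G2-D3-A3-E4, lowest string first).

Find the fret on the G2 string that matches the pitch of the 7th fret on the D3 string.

Fret 7 on D3 is MIDI 50 + 7 = 57 (A3). On the G2 string (open MIDI 43), that pitch is 57 − 43 = fret 14.

14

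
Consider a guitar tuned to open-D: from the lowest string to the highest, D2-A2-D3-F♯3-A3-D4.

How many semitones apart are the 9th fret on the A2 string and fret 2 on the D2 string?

A2 at fret 9 → F♯3 (MIDI 54); D2 at fret 2 → E2 (MIDI 40).
54 − 40 = 14, so the two pitches are 14 semitones apart, with F♯3 the higher.

14 semitones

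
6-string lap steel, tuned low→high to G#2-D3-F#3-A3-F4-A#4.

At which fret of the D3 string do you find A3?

7

A3 is 7 semitones above the open D3 (D–D#–E–F–F#–G–G#–A), so it sits at fret 7.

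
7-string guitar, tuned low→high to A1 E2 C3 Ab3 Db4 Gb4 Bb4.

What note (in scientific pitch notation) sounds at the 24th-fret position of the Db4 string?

Db6

Each fret is one semitone, so Db4 + 24 = Db6.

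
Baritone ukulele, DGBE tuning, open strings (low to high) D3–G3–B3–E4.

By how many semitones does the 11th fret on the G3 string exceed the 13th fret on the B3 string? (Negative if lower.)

-6 semitones

G3 at fret 11 → F♯4 (MIDI 66); B3 at fret 13 → C5 (MIDI 72).
66 − 72 = -6, so the two pitches are 6 semitones apart.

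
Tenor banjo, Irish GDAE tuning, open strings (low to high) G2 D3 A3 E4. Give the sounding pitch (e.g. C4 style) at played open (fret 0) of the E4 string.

Fret 0 is the open string itself, so the pitch is just E4.

E4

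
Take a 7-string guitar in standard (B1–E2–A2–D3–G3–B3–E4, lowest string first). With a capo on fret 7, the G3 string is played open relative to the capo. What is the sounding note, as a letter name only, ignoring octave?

The capo raises the open G3 by 7 semitones to D4; fretting 0 more gives G3 + 7 + 0 = G3 + 7 semitones, landing on D.

D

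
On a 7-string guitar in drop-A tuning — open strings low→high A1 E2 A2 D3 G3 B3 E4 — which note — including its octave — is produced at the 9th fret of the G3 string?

E4

G3 is MIDI 55. Adding 9 gives 64, which is E4.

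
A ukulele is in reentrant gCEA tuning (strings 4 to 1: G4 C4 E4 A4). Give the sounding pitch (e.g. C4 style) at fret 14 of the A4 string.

B5

A4 is MIDI 69. Adding 14 gives 83, which is B5.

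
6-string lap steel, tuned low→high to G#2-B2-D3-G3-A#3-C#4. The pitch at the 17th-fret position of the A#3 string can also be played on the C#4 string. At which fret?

14

A#3 at fret 17 is A#3 + 17 semitones = D#5.
The open C#4 string is 3 semitones above the open A#3, so the same pitch on the C#4 string lies at fret 17 − 3 = 14.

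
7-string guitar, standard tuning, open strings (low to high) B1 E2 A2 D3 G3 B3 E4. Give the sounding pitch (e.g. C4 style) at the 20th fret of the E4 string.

The open E4 string plus 20 semitones: E–F–F#–G–…–A#–B–C.
The walk passes from B into C 2 times, so the octave number goes from 4 to 6.

C6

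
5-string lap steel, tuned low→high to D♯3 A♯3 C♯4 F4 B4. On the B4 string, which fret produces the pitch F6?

F6 is 18 semitones above the open B4 (B–C–C#–D–…–D#–E–F), so it sits at fret 18.

18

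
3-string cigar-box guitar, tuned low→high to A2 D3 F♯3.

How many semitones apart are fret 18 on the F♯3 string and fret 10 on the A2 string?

17 semitones

F♯3 at fret 18 → C5 (MIDI 72); A2 at fret 10 → G3 (MIDI 55).
72 − 55 = 17, so the two pitches are 17 semitones apart, with C5 the higher.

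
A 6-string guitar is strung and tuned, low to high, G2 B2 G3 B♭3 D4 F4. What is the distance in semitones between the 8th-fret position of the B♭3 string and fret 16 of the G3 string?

B♭3 at fret 8 → G♭4 (MIDI 66); G3 at fret 16 → B4 (MIDI 71).
66 − 71 = -5, so the two pitches are 5 semitones apart, with B4 the higher.

5 semitones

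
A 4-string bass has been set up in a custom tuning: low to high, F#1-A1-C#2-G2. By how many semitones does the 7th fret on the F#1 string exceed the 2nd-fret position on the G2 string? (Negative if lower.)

F#1 at fret 7 → C#2 (MIDI 37); G2 at fret 2 → A2 (MIDI 45).
37 − 45 = -8, so the two pitches are 8 semitones apart.

-8 semitones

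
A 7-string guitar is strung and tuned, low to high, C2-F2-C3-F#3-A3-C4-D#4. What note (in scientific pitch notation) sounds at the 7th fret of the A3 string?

E4

Each fret is one semitone, so A3 + 7 = E4.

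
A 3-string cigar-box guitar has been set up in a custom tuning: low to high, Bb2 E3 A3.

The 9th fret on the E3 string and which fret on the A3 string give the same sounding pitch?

Fret 9 on E3 is MIDI 52 + 9 = 61 (Db4). On the A3 string (open MIDI 57), that pitch is 61 − 57 = fret 4.

4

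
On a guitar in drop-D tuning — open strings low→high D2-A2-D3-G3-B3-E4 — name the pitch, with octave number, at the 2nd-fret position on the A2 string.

B2

Each fret is one semitone, so A2 + 2 = B2.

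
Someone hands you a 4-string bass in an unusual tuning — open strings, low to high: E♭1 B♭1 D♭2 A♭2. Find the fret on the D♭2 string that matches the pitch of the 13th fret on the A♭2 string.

20

Fret 13 on A♭2 is MIDI 44 + 13 = 57 (A3). On the D♭2 string (open MIDI 37), that pitch is 57 − 37 = fret 20.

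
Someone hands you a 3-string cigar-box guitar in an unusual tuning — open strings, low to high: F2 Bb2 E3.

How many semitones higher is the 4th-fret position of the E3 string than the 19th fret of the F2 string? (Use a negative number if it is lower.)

-4 semitones

E3 at fret 4 → Ab3 (MIDI 56); F2 at fret 19 → C4 (MIDI 60).
56 − 60 = -4, so the two pitches are 4 semitones apart.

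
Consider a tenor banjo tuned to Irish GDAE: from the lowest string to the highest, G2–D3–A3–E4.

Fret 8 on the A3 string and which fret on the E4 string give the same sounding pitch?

1

Fret 8 on A3 is MIDI 57 + 8 = 65 (F4). On the E4 string (open MIDI 64), that pitch is 65 − 64 = fret 1.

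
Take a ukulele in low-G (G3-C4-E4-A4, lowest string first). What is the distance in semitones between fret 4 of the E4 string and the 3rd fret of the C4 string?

5 semitones

E4 at fret 4 → G♯4 (MIDI 68); C4 at fret 3 → D♯4 (MIDI 63).
68 − 63 = 5, so the two pitches are 5 semitones apart, with G♯4 the higher.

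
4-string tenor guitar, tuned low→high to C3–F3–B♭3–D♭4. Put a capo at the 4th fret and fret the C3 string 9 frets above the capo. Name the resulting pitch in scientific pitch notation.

The capo raises the open C3 by 4 semitones to E3; fretting 9 more gives C3 + 4 + 9 = C3 + 13 semitones = D♭4.
(Also written C♯.)

D♭4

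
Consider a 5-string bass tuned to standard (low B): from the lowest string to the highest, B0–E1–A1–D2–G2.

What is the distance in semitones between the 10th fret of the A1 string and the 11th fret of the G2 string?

11 semitones

A1 at fret 10 → G2 (MIDI 43); G2 at fret 11 → F#3 (MIDI 54).
43 − 54 = -11, so the two pitches are 11 semitones apart, with F#3 the higher.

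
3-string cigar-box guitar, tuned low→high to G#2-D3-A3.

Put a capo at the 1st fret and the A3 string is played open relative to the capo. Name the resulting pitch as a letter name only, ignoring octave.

A#

The capo raises the open A3 by 1 semitone to A#3; fretting 0 more gives A3 + 1 + 0 = A3 + 1 semitone, landing on A#.
(Also written Bb.)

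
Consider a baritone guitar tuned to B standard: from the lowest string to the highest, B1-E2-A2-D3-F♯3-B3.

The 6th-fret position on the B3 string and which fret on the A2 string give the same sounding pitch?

B3 at fret 6 is B3 + 6 semitones = F4.
The open A2 string is 14 semitones below the open B3, so the same pitch on the A2 string lies at fret 6 + 14 = 20.

20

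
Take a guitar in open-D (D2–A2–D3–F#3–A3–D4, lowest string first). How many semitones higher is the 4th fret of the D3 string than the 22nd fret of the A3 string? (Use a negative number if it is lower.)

D3 at fret 4 → F#3 (MIDI 54); A3 at fret 22 → G5 (MIDI 79).
54 − 79 = -25, so the two pitches are 25 semitones apart.

-25 semitones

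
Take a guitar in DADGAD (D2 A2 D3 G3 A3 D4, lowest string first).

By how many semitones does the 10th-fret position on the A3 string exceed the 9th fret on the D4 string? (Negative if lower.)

A3 at fret 10 → G4 (MIDI 67); D4 at fret 9 → B4 (MIDI 71).
67 − 71 = -4, so the two pitches are 4 semitones apart.

-4 semitones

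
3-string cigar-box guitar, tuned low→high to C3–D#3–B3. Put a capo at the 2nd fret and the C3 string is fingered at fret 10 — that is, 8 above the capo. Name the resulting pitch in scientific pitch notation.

The capo raises the open C3 by 2 semitones to D3; fretting 8 more gives C3 + 2 + 8 = C3 + 10 semitones = A#3.

A#3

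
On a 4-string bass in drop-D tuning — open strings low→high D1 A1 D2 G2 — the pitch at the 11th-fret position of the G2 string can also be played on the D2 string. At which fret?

16

Fret 11 on G2 is MIDI 43 + 11 = 54 (F#3). On the D2 string (open MIDI 38), that pitch is 54 − 38 = fret 16.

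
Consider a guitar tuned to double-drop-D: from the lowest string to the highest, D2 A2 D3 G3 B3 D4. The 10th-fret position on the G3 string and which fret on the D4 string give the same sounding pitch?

3

G3 at fret 10 is G3 + 10 semitones = F4.
The open D4 string is 7 semitones above the open G3, so the same pitch on the D4 string lies at fret 10 − 7 = 3.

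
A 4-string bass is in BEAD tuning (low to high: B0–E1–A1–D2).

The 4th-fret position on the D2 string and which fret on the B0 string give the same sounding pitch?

19

D2 at fret 4 is D2 + 4 semitones = F♯2.
The open B0 string is 15 semitones below the open D2, so the same pitch on the B0 string lies at fret 4 + 15 = 19.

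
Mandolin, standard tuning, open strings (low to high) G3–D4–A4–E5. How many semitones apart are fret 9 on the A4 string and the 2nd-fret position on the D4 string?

14 semitones

A4 at fret 9 → F♯5 (MIDI 78); D4 at fret 2 → E4 (MIDI 64).
78 − 64 = 14, so the two pitches are 14 semitones apart, with F♯5 the higher.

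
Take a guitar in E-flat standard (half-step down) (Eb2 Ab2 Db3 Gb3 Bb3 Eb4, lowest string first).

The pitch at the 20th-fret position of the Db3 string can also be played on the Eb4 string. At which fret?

Db3 at fret 20 is Db3 + 20 semitones = A4.
The open Eb4 string is 14 semitones above the open Db3, so the same pitch on the Eb4 string lies at fret 20 − 14 = 6.

6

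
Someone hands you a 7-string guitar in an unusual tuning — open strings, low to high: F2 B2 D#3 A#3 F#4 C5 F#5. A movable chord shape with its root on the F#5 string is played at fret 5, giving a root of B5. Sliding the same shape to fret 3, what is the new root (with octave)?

Moving from fret 5 to fret 3 shifts the root by -2 semitones.
B5 down 2 semitones is A5.

A5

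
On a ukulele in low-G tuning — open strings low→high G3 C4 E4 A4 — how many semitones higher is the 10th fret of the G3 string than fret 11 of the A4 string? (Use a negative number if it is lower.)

-15 semitones

G3 at fret 10 → F4 (MIDI 65); A4 at fret 11 → G#5 (MIDI 80).
65 − 80 = -15, so the two pitches are 15 semitones apart.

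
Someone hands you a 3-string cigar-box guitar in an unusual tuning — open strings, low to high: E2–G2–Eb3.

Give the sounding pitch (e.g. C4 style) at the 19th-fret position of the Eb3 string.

Bb4

The open Eb3 string plus 19 semitones: Eb–E–F–Gb–…–Ab–A–Bb.
The walk passes from B into C once, so the octave number goes from 3 to 4.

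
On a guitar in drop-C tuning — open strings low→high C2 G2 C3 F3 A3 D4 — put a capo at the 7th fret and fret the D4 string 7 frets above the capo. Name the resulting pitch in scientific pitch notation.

E5

The capo raises the open D4 by 7 semitones to A4; fretting 7 more gives D4 + 7 + 7 = D4 + 14 semitones = E5.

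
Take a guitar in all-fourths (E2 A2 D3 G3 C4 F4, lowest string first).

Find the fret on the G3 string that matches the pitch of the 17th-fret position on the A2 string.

Fret 17 on A2 is MIDI 45 + 17 = 62 (D4). On the G3 string (open MIDI 55), that pitch is 62 − 55 = fret 7.

7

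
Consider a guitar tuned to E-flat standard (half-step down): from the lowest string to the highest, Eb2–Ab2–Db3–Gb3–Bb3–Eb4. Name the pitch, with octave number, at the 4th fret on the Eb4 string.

G4

Each fret is one semitone, so Eb4 + 4 = G4.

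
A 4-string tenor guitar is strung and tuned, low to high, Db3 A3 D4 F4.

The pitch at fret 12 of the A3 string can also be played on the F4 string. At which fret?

A3 at fret 12 is A3 + 12 semitones = A4.
The open F4 string is 8 semitones above the open A3, so the same pitch on the F4 string lies at fret 12 − 8 = 4.

4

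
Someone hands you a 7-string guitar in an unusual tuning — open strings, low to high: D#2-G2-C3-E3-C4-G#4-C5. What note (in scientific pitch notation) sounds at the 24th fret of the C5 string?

C5 is MIDI 72. Adding 24 gives 96, which is C7.

C7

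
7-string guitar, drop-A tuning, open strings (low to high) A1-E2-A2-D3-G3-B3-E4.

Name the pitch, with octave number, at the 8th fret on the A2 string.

F3

The open A2 string plus 8 semitones: A–A#–B–C–C#–D–D#–E–F.
The walk passes from B into C once, so the octave number goes from 2 to 3.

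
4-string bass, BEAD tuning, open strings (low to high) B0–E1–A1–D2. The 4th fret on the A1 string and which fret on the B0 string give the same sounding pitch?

14

A1 at fret 4 is A1 + 4 semitones = C#2.
The open B0 string is 10 semitones below the open A1, so the same pitch on the B0 string lies at fret 4 + 10 = 14.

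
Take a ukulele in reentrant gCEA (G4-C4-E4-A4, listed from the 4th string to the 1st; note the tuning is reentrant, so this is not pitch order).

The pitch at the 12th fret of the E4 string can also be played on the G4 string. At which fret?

E4 at fret 12 is E4 + 12 semitones = E5.
The open G4 string is 3 semitones above the open E4, so the same pitch on the G4 string lies at fret 12 − 3 = 9.

9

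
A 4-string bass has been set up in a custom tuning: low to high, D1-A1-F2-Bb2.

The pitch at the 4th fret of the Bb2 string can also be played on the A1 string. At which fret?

Fret 4 on Bb2 is MIDI 46 + 4 = 50 (D3). On the A1 string (open MIDI 33), that pitch is 50 − 33 = fret 17.

17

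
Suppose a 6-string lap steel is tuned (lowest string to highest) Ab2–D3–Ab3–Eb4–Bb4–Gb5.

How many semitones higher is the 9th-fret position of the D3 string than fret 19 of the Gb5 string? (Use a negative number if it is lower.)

D3 at fret 9 → B3 (MIDI 59); Gb5 at fret 19 → Db7 (MIDI 97).
59 − 97 = -38, so the two pitches are 38 semitones apart.

-38 semitones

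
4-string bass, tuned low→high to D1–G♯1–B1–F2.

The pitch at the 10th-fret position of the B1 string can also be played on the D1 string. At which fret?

19

Fret 10 on B1 is MIDI 35 + 10 = 45 (A2). On the D1 string (open MIDI 26), that pitch is 45 − 26 = fret 19.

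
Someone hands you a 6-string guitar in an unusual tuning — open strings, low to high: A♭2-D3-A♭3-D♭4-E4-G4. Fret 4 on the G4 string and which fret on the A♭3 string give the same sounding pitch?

15

G4 at fret 4 is G4 + 4 semitones = B4.
The open A♭3 string is 11 semitones below the open G4, so the same pitch on the A♭3 string lies at fret 4 + 11 = 15.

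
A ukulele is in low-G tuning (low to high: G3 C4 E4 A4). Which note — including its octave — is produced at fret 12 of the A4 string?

The open A4 string plus 12 semitones: A–A#–B–C–…–G–G#–A.
The walk passes from B into C once, so the octave number goes from 4 to 5.

A5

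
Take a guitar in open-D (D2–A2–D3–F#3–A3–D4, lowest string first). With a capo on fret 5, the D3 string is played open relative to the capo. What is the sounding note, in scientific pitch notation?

The capo raises the open D3 by 5 semitones to G3; fretting 0 more gives D3 + 5 + 0 = D3 + 5 semitones = G3.

G3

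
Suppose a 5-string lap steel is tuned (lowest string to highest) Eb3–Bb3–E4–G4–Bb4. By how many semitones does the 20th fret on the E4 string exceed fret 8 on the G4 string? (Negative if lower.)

9 semitones

E4 at fret 20 → C6 (MIDI 84); G4 at fret 8 → Eb5 (MIDI 75).
84 − 75 = 9, so the two pitches are 9 semitones apart.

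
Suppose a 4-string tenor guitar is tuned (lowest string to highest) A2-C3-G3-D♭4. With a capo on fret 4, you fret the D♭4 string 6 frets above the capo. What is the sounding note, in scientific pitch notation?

The capo raises the open D♭4 by 4 semitones to F4; fretting 6 more gives D♭4 + 4 + 6 = D♭4 + 10 semitones = B4.

B4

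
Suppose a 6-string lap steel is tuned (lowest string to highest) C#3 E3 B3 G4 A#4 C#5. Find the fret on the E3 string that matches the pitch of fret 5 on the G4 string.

20

G4 at fret 5 is G4 + 5 semitones = C5.
The open E3 string is 15 semitones below the open G4, so the same pitch on the E3 string lies at fret 5 + 15 = 20.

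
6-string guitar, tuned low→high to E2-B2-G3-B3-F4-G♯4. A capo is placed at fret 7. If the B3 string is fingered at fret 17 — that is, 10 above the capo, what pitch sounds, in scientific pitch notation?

E5

The capo raises the open B3 by 7 semitones to F♯4; fretting 10 more gives B3 + 7 + 10 = B3 + 17 semitones = E5.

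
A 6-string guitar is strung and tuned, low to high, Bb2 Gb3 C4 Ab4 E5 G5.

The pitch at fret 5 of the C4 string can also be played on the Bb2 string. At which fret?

C4 at fret 5 is C4 + 5 semitones = F4.
The open Bb2 string is 14 semitones below the open C4, so the same pitch on the Bb2 string lies at fret 5 + 14 = 19.

19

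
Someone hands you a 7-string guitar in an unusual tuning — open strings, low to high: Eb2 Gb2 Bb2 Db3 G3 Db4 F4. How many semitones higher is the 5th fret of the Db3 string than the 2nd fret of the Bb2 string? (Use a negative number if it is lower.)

6 semitones

Db3 at fret 5 → Gb3 (MIDI 54); Bb2 at fret 2 → C3 (MIDI 48).
54 − 48 = 6, so the two pitches are 6 semitones apart.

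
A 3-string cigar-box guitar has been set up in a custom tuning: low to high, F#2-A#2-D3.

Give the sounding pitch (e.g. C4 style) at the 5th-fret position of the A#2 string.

D#3

A#2 is MIDI 46. Adding 5 gives 51, which is D#3.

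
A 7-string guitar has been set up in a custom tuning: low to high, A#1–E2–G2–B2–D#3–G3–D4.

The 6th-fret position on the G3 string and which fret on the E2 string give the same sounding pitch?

21

Fret 6 on G3 is MIDI 55 + 6 = 61 (C#4). On the E2 string (open MIDI 40), that pitch is 61 − 40 = fret 21.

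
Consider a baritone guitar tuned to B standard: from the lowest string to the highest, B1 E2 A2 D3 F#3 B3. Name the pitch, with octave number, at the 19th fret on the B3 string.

F#5

B3 is MIDI 59. Adding 19 gives 78, which is F#5.
(Equivalently spelled Gb5.)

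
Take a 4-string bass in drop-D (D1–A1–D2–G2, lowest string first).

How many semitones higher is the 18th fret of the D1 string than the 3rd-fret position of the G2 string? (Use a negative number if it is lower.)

D1 at fret 18 → G#2 (MIDI 44); G2 at fret 3 → A#2 (MIDI 46).
44 − 46 = -2, so the two pitches are 2 semitones apart.

-2 semitones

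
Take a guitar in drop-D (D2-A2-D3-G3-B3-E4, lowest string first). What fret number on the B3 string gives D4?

D4 is 3 semitones above the open B3 (B–C–C#–D), so it sits at fret 3.

3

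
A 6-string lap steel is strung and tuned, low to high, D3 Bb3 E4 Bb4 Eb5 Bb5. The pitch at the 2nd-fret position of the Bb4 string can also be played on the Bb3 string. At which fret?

Fret 2 on Bb4 is MIDI 70 + 2 = 72 (C5). On the Bb3 string (open MIDI 58), that pitch is 72 − 58 = fret 14.

14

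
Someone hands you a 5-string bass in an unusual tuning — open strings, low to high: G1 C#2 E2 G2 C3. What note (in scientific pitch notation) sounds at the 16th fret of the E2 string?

E2 is MIDI 40. Adding 16 gives 56, which is G#3.
(Equivalently spelled Ab3.)

G#3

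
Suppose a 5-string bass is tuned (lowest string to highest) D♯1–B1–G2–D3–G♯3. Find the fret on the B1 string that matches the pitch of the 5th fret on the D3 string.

D3 at fret 5 is D3 + 5 semitones = G3.
The open B1 string is 15 semitones below the open D3, so the same pitch on the B1 string lies at fret 5 + 15 = 20.

20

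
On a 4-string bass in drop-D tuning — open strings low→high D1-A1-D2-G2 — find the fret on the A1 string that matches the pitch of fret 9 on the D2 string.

D2 at fret 9 is D2 + 9 semitones = B2.
The open A1 string is 5 semitones below the open D2, so the same pitch on the A1 string lies at fret 9 + 5 = 14.

14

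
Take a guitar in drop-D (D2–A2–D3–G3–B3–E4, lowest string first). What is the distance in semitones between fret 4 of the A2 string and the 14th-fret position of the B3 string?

24 semitones

A2 at fret 4 → C♯3 (MIDI 49); B3 at fret 14 → C♯5 (MIDI 73).
49 − 73 = -24, so the two pitches are 24 semitones apart, with C♯5 the higher.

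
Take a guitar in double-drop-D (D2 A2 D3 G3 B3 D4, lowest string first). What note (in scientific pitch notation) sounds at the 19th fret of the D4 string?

D4 is MIDI 62. Adding 19 gives 81, which is A5.

A5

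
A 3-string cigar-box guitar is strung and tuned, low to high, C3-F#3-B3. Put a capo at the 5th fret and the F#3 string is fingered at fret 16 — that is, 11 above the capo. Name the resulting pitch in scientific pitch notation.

A#4

The capo raises the open F#3 by 5 semitones to B3; fretting 11 more gives F#3 + 5 + 11 = F#3 + 16 semitones = A#4.
(Also written Bb.)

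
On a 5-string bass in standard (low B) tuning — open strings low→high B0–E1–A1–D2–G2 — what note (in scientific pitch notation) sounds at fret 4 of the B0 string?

D♯1

The open B0 string plus 4 semitones: B–C–C#–D–D#.
The walk passes from B into C once, so the octave number goes from 0 to 1.
(Equivalently spelled E♭1.)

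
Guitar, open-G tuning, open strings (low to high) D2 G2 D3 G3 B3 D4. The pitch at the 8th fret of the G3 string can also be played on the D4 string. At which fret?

Fret 8 on G3 is MIDI 55 + 8 = 63 (D♯4). On the D4 string (open MIDI 62), that pitch is 63 − 62 = fret 1.

1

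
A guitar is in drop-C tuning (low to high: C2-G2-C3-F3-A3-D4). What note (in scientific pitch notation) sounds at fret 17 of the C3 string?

F4

C3 is MIDI 48. Adding 17 gives 65, which is F4.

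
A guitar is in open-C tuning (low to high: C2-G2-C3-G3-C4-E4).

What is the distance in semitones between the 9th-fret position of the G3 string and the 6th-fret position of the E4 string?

G3 at fret 9 → E4 (MIDI 64); E4 at fret 6 → A#4 (MIDI 70).
64 − 70 = -6, so the two pitches are 6 semitones apart, with A#4 the higher.

6 semitones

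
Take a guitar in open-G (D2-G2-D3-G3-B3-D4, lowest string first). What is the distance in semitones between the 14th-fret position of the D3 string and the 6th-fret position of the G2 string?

15 semitones

D3 at fret 14 → E4 (MIDI 64); G2 at fret 6 → C♯3 (MIDI 49).
64 − 49 = 15, so the two pitches are 15 semitones apart, with E4 the higher.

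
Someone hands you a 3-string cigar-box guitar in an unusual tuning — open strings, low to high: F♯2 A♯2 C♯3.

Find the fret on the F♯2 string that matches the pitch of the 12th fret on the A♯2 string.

16

A♯2 at fret 12 is A♯2 + 12 semitones = A♯3.
The open F♯2 string is 4 semitones below the open A♯2, so the same pitch on the F♯2 string lies at fret 12 + 4 = 16.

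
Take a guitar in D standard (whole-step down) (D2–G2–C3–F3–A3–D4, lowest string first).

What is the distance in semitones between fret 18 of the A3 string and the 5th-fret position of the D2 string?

A3 at fret 18 → D♯5 (MIDI 75); D2 at fret 5 → G2 (MIDI 43).
75 − 43 = 32, so the two pitches are 32 semitones apart, with D♯5 the higher.

32 semitones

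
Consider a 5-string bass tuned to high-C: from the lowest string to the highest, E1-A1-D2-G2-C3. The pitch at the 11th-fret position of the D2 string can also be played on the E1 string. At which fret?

Fret 11 on D2 is MIDI 38 + 11 = 49 (C#3). On the E1 string (open MIDI 28), that pitch is 49 − 28 = fret 21.

21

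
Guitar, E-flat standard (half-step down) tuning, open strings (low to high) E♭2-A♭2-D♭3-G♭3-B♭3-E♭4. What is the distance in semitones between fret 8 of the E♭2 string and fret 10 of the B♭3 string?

E♭2 at fret 8 → B2 (MIDI 47); B♭3 at fret 10 → A♭4 (MIDI 68).
47 − 68 = -21, so the two pitches are 21 semitones apart, with A♭4 the higher.

21 semitones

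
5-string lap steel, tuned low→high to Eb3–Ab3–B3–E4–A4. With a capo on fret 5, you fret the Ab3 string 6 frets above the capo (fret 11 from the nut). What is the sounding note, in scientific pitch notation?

The capo raises the open Ab3 by 5 semitones to Db4; fretting 6 more gives Ab3 + 5 + 6 = Ab3 + 11 semitones = G4.

G4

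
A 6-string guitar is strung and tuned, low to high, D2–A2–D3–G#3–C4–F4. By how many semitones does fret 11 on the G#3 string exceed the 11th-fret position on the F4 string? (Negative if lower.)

G#3 at fret 11 → G4 (MIDI 67); F4 at fret 11 → E5 (MIDI 76).
67 − 76 = -9, so the two pitches are 9 semitones apart.

-9 semitones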